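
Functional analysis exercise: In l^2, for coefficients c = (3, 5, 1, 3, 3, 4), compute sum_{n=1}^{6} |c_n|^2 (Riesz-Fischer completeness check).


sum |c_n|^2 = 3^2 + 5^2 + 1^2 + 3^2 + 3^2 + 4^2
= 9 + 25 + 1 + 9 + 9 + 16
= 69

69


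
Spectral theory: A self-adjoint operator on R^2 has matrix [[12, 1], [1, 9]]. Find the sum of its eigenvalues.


For a self-adjoint (symmetric) matrix, the eigenvalues are real.
The sum of eigenvalues equals the trace of the matrix.
trace = 12 + 9 = 21

21


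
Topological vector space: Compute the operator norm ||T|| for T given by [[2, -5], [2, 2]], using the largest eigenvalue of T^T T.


A^T A = [[8, -6], [-6, 29]]
trace(A^T A) = 37, det(A^T A) = 196
discriminant = 37^2 - 4*196 = 585
Largest eigenvalue of A^T A = (trace + sqrt(disc))/2 = 30.5934
||T|| = sqrt(30.5934) = 5.5311

5.5311


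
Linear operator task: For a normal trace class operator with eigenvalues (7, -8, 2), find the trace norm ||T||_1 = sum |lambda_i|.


For a normal operator, singular values equal |eigenvalues|.
Trace norm = sum |lambda_i| = 7 + 8 + 2
= 17

17


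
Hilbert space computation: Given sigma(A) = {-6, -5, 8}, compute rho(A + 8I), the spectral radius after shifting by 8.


Spectrum of A + 8I = {2, 3, 16}
Spectral radius = max |lambda| over the shifted spectrum
= max(2, 3, 16) = 16

16


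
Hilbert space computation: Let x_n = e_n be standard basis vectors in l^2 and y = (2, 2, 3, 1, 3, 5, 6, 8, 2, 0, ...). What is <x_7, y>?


x_7 = e_7 is the standard basis vector with 1 in position 7.
<x_7, y> = y_7 = 6
As n -> infinity, <x_n, y> -> 0, confirming weak convergence of (x_n) to 0.

6


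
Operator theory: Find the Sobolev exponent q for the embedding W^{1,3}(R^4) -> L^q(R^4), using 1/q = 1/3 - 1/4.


Using the Sobolev embedding formula: 1/q = 1/p - k/n
1/q = 1/3 - 1/4 = 1/12
q = 1/(1/12) = 12

12.0000


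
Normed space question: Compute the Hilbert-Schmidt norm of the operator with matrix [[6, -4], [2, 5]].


The Hilbert-Schmidt norm is sqrt(sum of squares of all entries).
Sum of squares = 6^2 + (-4)^2 + 2^2 + 5^2
= 36 + 16 + 4 + 25 = 81
||T||_HS = sqrt(81) = 9.0000

9.0000


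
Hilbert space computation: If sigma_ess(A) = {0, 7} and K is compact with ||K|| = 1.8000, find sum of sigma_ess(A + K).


By Weyl's theorem, the essential spectrum is invariant under compact perturbations.
sigma_ess(A + K) = sigma_ess(A) = {0, 7}
Sum = 0 + 7 = 7

7


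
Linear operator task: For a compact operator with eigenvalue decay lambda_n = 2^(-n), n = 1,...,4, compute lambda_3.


The eigenvalue formula gives lambda_3 = 1/2^3
= 1/8
= 0.1250

0.1250


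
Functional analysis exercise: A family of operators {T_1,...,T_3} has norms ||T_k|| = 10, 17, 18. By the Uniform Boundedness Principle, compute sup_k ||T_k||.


By the Uniform Boundedness Principle, the supremum of norms is finite.
sup_k ||T_k|| = max(10, 17, 18) = 18

18


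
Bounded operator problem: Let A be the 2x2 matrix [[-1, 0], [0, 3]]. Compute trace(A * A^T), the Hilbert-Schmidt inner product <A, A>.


trace(A * A^T) = sum of squares of all entries
= (-1)^2 + 0^2 + 0^2 + 3^2
= 1 + 0 + 0 + 9
= 10

10


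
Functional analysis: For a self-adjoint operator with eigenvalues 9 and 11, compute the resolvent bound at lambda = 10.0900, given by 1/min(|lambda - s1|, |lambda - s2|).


dist(10.0900, {9, 11}) = min(|10.0900 - 9|, |10.0900 - 11|)
= min(1.0900, 0.9100) = 0.9100
Resolvent bound = 1/0.9100 = 1.0989

1.0989


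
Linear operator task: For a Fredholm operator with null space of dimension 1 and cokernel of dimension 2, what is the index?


The Fredholm index is defined as ind(T) = dim(ker T) - dim(coker T)
= 1 - 2
= -1

-1


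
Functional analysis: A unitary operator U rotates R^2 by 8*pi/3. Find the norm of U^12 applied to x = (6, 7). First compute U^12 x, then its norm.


U is a rotation by theta = 8*pi/3
U^12 = rotation by 12*theta = 96*pi/3 = 0*pi/3 (mod 2*pi)
cos(0*pi/3) = 1.0000, sin(0*pi/3) = 0.0000
U^12 x = (1.0000 * 6 - 0.0000 * 7, 0.0000 * 6 + 1.0000 * 7)
= (6.0000, 7.0000)
||U^12 x|| = sqrt(6.0000^2 + 7.0000^2) = sqrt(85.0000) = 9.2195

9.2195


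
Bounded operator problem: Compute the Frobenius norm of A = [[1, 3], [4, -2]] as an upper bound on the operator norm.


||A||_F^2 = sum a_ij^2
= 1^2 + 3^2 + 4^2 + (-2)^2
= 1 + 9 + 16 + 4 = 30
||A||_F = sqrt(30) = 5.4772

5.4772


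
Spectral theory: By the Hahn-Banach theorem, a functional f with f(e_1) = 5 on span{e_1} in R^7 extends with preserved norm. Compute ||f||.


The norm of f is given by ||f|| = sup_{||x||=1} |f(x)|.
On span{e_1}, ||e_1|| = 1, so ||f|| = |f(e_1)| / ||e_1||
= |5| / 1 = 5.0000

5.0000


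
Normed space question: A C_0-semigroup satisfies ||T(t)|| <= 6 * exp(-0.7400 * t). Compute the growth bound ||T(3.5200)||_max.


||T(3.5200)|| <= 6 * exp(-0.7400 * 3.5200)
= 6 * exp(-2.6048)
= 6 * 0.0739
= 0.4435

0.4435


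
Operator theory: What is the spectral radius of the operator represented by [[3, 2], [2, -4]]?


For a 2x2 matrix, eigenvalues satisfy lambda^2 - (trace)*lambda + det = 0
trace = 3 + -4 = -1
det = 3*-4 - 2*2 = -16
discriminant = (-1)^2 - 4*(-16) = 65
spectral radius = max |eigenvalue| = 4.5311

4.5311


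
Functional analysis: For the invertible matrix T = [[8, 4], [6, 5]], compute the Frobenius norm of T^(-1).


det(T) = 8*5 - 4*6 = 16
T^(-1) = (1/16) * [[5, -4], [-6, 8]] = [[0.3125, -0.2500], [-0.3750, 0.5000]]
||T^(-1)||_F^2 = 0.3125^2 + (-0.2500)^2 + (-0.3750)^2 + 0.5000^2 = 0.5508
||T^(-1)||_F = sqrt(0.5508) = 0.7421

0.7421


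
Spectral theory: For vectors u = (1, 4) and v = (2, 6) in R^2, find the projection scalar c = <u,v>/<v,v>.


Computing <u,v> = 1*2 + 4*6 = 26
Computing <v,v> = 2^2 + 6^2 = 40
Projection coefficient = 26/40 = 0.6500

0.6500


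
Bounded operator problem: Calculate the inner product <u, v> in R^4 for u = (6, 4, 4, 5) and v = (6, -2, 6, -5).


Computing the standard inner product <u, v> = sum u_i * v_i
= 6*6 + 4*-2 + 4*6 + 5*-5
= 36 + -8 + 24 + -25
= 27

27


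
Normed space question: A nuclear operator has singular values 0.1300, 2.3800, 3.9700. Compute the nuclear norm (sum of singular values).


The nuclear norm is the sum of all singular values.
||T||_1 = 0.1300 + 2.3800 + 3.9700
= 6.4800

6.4800


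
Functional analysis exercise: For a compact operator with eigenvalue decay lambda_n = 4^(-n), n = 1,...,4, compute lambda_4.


The eigenvalue formula gives lambda_4 = 1/4^4
= 1/256
= 0.0039

0.0039


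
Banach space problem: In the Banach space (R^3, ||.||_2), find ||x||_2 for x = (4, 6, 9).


The l^2 norm = (sum |x_i|^2)^(1/2)
Sum of 2th powers = 16 + 36 + 81 = 133
||x||_2 = (133)^(1/2) = 11.5326

11.5326


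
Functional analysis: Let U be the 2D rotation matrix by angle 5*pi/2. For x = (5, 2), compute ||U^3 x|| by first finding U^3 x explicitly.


U is a rotation by theta = 5*pi/2
U^3 = rotation by 3*theta = 15*pi/2 = 3*pi/2 (mod 2*pi)
cos(3*pi/2) = 0.0000, sin(3*pi/2) = -1.0000
U^3 x = (0.0000 * 5 - -1.0000 * 2, -1.0000 * 5 + 0.0000 * 2)
= (2.0000, -5.0000)
||U^3 x|| = sqrt(2.0000^2 + (-5.0000)^2) = sqrt(29.0000) = 5.3852

5.3852


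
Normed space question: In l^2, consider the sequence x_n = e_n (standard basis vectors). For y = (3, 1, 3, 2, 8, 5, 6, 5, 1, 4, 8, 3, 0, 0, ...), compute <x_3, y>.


x_3 = e_3 is the standard basis vector with 1 in position 3.
<x_3, y> = y_3 = 3
As n -> infinity, <x_n, y> -> 0, confirming weak convergence of (x_n) to 0.

3


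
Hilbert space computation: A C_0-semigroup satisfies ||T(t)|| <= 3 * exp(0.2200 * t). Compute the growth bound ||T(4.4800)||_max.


||T(4.4800)|| <= 3 * exp(0.2200 * 4.4800)
= 3 * exp(0.9856)
= 3 * 2.6794
= 8.0383

8.0383


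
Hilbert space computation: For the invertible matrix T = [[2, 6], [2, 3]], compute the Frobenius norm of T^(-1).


det(T) = 2*3 - 6*2 = -6
T^(-1) = (1/-6) * [[3, -6], [-2, 2]] = [[-0.5000, 1.0000], [0.3333, -0.3333]]
||T^(-1)||_F^2 = (-0.5000)^2 + 1.0000^2 + 0.3333^2 + (-0.3333)^2 = 1.4722
||T^(-1)||_F = sqrt(1.4722) = 1.2134

1.2134


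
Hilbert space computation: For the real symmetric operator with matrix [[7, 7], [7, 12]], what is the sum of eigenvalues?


For a self-adjoint (symmetric) matrix, the eigenvalues are real.
The sum of eigenvalues equals the trace of the matrix.
trace = 7 + 12 = 19

19


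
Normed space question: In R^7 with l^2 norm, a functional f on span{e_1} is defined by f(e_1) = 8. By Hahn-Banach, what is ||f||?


The norm of f is given by ||f|| = sup_{||x||=1} |f(x)|.
On span{e_1}, ||e_1|| = 1, so ||f|| = |f(e_1)| / ||e_1||
= |8| / 1 = 8.0000

8.0000


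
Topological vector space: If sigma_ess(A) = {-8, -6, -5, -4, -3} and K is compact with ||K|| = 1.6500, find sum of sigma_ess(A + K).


By Weyl's theorem, the essential spectrum is invariant under compact perturbations.
sigma_ess(A + K) = sigma_ess(A) = {-8, -6, -5, -4, -3}
Sum = -8 + -6 + -5 + -4 + -3 = -26

-26


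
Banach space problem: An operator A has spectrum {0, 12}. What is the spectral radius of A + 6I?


Spectrum of A + 6I = {6, 18}
Spectral radius = max |lambda| over the shifted spectrum
= max(6, 18) = 18

18


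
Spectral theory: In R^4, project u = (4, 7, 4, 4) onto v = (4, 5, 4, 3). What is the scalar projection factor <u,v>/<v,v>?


Computing <u,v> = 4*4 + 7*5 + 4*4 + 4*3 = 79
Computing <v,v> = 4^2 + 5^2 + 4^2 + 3^2 = 66
Projection coefficient = 79/66 = 1.1970

1.1970


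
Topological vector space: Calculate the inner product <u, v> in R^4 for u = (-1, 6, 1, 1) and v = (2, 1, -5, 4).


Computing the standard inner product <u, v> = sum u_i * v_i
= -1*2 + 6*1 + 1*-5 + 1*4
= -2 + 6 + -5 + 4
= 3

3


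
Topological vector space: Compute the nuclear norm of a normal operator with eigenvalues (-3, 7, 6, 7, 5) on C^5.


For a normal operator, singular values equal |eigenvalues|.
Trace norm = sum |lambda_i| = 3 + 7 + 6 + 7 + 5
= 28

28


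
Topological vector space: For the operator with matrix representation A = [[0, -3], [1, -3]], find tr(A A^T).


trace(A * A^T) = sum of squares of all entries
= 0^2 + (-3)^2 + 1^2 + (-3)^2
= 0 + 9 + 1 + 9
= 19

19


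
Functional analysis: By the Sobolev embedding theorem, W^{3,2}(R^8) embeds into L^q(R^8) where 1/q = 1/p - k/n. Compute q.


Using the Sobolev embedding formula: 1/q = 1/p - k/n
1/q = 1/2 - 3/8 = 1/8
q = 1/(1/8) = 8

8.0000


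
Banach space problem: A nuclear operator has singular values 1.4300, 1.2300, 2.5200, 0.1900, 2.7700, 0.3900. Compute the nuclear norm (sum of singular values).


The nuclear norm is the sum of all singular values.
||T||_1 = 1.4300 + 1.2300 + 2.5200 + 0.1900 + 2.7700 + 0.3900
= 8.5300

8.5300


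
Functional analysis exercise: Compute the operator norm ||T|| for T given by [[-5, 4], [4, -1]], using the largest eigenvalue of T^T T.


A^T A = [[41, -24], [-24, 17]]
trace(A^T A) = 58, det(A^T A) = 121
discriminant = 58^2 - 4*121 = 2880
Largest eigenvalue of A^T A = (trace + sqrt(disc))/2 = 55.8328
||T|| = sqrt(55.8328) = 7.4721

7.4721


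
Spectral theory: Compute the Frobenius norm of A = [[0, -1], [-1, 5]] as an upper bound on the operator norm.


||A||_F^2 = sum a_ij^2
= 0^2 + (-1)^2 + (-1)^2 + 5^2
= 0 + 1 + 1 + 25 = 27
||A||_F = sqrt(27) = 5.1962

5.1962


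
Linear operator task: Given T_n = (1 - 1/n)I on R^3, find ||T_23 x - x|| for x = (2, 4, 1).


T_23 x - x = (1 - 1/23)x - x = -x/23
||x|| = sqrt(21) = 4.5826
||T_23 x - x|| = ||x||/23 = 4.5826/23 = 0.1992

0.1992


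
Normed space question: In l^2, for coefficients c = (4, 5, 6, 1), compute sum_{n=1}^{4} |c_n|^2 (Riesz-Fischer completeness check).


sum |c_n|^2 = 4^2 + 5^2 + 6^2 + 1^2
= 16 + 25 + 36 + 1
= 78

78


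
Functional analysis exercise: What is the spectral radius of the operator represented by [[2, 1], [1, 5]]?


For a 2x2 matrix, eigenvalues satisfy lambda^2 - (trace)*lambda + det = 0
trace = 2 + 5 = 7
det = 2*5 - 1*1 = 9
discriminant = 7^2 - 4*(9) = 13
spectral radius = max |eigenvalue| = 5.3028

5.3028


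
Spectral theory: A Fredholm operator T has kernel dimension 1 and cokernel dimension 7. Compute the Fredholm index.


The Fredholm index is defined as ind(T) = dim(ker T) - dim(coker T)
= 1 - 7
= -6

-6


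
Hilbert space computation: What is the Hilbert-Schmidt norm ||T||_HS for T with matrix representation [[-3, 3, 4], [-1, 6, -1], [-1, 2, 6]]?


The Hilbert-Schmidt norm is sqrt(sum of squares of all entries).
Sum of squares = (-3)^2 + 3^2 + 4^2 + (-1)^2 + 6^2 + (-1)^2 + (-1)^2 + 2^2 + 6^2
= 9 + 9 + 16 + 1 + 36 + 1 + 1 + 4 + 36 = 113
||T||_HS = sqrt(113) = 10.6301

10.6301


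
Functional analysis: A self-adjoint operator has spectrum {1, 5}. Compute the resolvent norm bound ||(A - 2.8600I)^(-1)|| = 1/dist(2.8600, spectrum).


dist(2.8600, {1, 5}) = min(|2.8600 - 1|, |2.8600 - 5|)
= min(1.8600, 2.1400) = 1.8600
Resolvent bound = 1/1.8600 = 0.5376

0.5376


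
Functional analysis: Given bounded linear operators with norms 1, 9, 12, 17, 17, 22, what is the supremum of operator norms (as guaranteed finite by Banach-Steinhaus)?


By the Uniform Boundedness Principle, the supremum of norms is finite.
sup_k ||T_k|| = max(1, 9, 12, 17, 17, 22) = 22

22


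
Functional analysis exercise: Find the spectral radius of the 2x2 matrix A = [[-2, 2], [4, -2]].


For a 2x2 matrix, eigenvalues satisfy lambda^2 - (trace)*lambda + det = 0
trace = -2 + -2 = -4
det = -2*-2 - 2*4 = -4
discriminant = (-4)^2 - 4*(-4) = 32
spectral radius = max |eigenvalue| = 4.8284

4.8284


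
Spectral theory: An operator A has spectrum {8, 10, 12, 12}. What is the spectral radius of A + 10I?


Spectrum of A + 10I = {18, 20, 22, 22}
Spectral radius = max |lambda| over the shifted spectrum
= max(18, 20, 22, 22) = 22

22


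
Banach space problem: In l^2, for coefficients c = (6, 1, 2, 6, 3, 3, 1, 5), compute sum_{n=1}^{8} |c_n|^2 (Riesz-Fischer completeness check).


sum |c_n|^2 = 6^2 + 1^2 + 2^2 + 6^2 + 3^2 + 3^2 + 1^2 + 5^2
= 36 + 1 + 4 + 36 + 9 + 9 + 1 + 25
= 121

121


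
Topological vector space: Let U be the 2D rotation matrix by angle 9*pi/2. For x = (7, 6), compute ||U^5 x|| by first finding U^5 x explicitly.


U is a rotation by theta = 9*pi/2
U^5 = rotation by 5*theta = 45*pi/2 = 1*pi/2 (mod 2*pi)
cos(1*pi/2) = 0.0000, sin(1*pi/2) = 1.0000
U^5 x = (0.0000 * 7 - 1.0000 * 6, 1.0000 * 7 + 0.0000 * 6)
= (-6.0000, 7.0000)
||U^5 x|| = sqrt((-6.0000)^2 + 7.0000^2) = sqrt(85.0000) = 9.2195

9.2195


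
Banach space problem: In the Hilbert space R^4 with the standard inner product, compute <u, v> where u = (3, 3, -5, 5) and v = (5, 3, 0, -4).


Computing the standard inner product <u, v> = sum u_i * v_i
= 3*5 + 3*3 + -5*0 + 5*-4
= 15 + 9 + 0 + -20
= 4

4


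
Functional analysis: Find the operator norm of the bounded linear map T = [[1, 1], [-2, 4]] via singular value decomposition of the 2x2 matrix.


A^T A = [[5, -7], [-7, 17]]
trace(A^T A) = 22, det(A^T A) = 36
discriminant = 22^2 - 4*36 = 340
Largest eigenvalue of A^T A = (trace + sqrt(disc))/2 = 20.2195
||T|| = sqrt(20.2195) = 4.4966

4.4966


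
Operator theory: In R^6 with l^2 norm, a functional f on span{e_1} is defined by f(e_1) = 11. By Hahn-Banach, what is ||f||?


The norm of f is given by ||f|| = sup_{||x||=1} |f(x)|.
On span{e_1}, ||e_1|| = 1, so ||f|| = |f(e_1)| / ||e_1||
= |11| / 1 = 11.0000

11.0000


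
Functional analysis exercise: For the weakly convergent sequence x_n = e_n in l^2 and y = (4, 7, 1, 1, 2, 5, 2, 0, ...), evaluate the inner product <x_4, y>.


x_4 = e_4 is the standard basis vector with 1 in position 4.
<x_4, y> = y_4 = 1
As n -> infinity, <x_n, y> -> 0, confirming weak convergence of (x_n) to 0.

1


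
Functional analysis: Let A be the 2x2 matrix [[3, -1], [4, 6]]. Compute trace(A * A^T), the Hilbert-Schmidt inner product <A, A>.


trace(A * A^T) = sum of squares of all entries
= 3^2 + (-1)^2 + 4^2 + 6^2
= 9 + 1 + 16 + 36
= 62

62


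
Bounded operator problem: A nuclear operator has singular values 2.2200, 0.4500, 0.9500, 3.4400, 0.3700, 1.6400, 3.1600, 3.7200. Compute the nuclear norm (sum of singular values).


The nuclear norm is the sum of all singular values.
||T||_1 = 2.2200 + 0.4500 + 0.9500 + 3.4400 + 0.3700 + 1.6400 + 3.1600 + 3.7200
= 15.9500

15.9500


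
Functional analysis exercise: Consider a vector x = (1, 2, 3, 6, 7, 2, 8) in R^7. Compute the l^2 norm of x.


The l^2 norm = (sum |x_i|^2)^(1/2)
Sum of 2th powers = 1 + 4 + 9 + 36 + 49 + 4 + 64 = 167
||x||_2 = (167)^(1/2) = 12.9228

12.9228


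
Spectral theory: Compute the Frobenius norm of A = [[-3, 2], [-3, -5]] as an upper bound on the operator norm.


||A||_F^2 = sum a_ij^2
= (-3)^2 + 2^2 + (-3)^2 + (-5)^2
= 9 + 4 + 9 + 25 = 47
||A||_F = sqrt(47) = 6.8557

6.8557


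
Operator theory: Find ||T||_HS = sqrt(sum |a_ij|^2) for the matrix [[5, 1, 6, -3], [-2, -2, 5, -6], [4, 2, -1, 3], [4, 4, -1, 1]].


The Hilbert-Schmidt norm is sqrt(sum of squares of all entries).
Sum of squares = 5^2 + 1^2 + 6^2 + (-3)^2 + (-2)^2 + (-2)^2 + 5^2 + (-6)^2 + 4^2 + 2^2 + (-1)^2 + 3^2 + 4^2 + 4^2 + (-1)^2 + 1^2
= 25 + 1 + 36 + 9 + 4 + 4 + 25 + 36 + 16 + 4 + 1 + 9 + 16 + 16 + 1 + 1 = 204
||T||_HS = sqrt(204) = 14.2829

14.2829


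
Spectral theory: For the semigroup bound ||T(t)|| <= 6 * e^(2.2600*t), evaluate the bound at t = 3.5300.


||T(3.5300)|| <= 6 * exp(2.2600 * 3.5300)
= 6 * exp(7.9778)
= 6 * 2915.5099
= 17493.0593

17493.0593


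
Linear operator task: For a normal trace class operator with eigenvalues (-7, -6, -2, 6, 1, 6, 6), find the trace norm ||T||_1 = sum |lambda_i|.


For a normal operator, singular values equal |eigenvalues|.
Trace norm = sum |lambda_i| = 7 + 6 + 2 + 6 + 1 + 6 + 6
= 34

34


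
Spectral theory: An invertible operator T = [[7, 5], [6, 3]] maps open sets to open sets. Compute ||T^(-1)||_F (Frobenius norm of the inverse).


det(T) = 7*3 - 5*6 = -9
T^(-1) = (1/-9) * [[3, -5], [-6, 7]] = [[-0.3333, 0.5556], [0.6667, -0.7778]]
||T^(-1)||_F^2 = (-0.3333)^2 + 0.5556^2 + 0.6667^2 + (-0.7778)^2 = 1.4691
||T^(-1)||_F = sqrt(1.4691) = 1.2121

1.2121


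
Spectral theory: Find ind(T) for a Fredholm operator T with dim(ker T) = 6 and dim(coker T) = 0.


The Fredholm index is defined as ind(T) = dim(ker T) - dim(coker T)
= 6 - 0
= 6

6


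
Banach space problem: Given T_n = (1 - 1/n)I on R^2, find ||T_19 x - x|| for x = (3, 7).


T_19 x - x = (1 - 1/19)x - x = -x/19
||x|| = sqrt(58) = 7.6158
||T_19 x - x|| = ||x||/19 = 7.6158/19 = 0.4008

0.4008


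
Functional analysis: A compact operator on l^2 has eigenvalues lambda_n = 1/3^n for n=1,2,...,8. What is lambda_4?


The eigenvalue formula gives lambda_4 = 1/3^4
= 1/81
= 0.0123

0.0123


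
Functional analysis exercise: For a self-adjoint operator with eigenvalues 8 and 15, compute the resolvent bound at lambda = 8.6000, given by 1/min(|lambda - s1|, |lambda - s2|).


dist(8.6000, {8, 15}) = min(|8.6000 - 8|, |8.6000 - 15|)
= min(0.6000, 6.4000) = 0.6000
Resolvent bound = 1/0.6000 = 1.6667

1.6667


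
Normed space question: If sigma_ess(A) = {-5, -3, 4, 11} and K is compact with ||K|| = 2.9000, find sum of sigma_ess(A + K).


By Weyl's theorem, the essential spectrum is invariant under compact perturbations.
sigma_ess(A + K) = sigma_ess(A) = {-5, -3, 4, 11}
Sum = -5 + -3 + 4 + 11 = 7

7


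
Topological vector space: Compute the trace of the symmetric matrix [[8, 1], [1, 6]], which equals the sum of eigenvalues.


For a self-adjoint (symmetric) matrix, the eigenvalues are real.
The sum of eigenvalues equals the trace of the matrix.
trace = 8 + 6 = 14

14


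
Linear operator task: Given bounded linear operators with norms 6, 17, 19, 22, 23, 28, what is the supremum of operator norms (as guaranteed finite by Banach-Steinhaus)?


By the Uniform Boundedness Principle, the supremum of norms is finite.
sup_k ||T_k|| = max(6, 17, 19, 22, 23, 28) = 28

28


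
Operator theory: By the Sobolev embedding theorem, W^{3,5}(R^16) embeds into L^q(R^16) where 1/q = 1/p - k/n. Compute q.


Using the Sobolev embedding formula: 1/q = 1/p - k/n
1/q = 1/5 - 3/16 = 1/80
q = 1/(1/80) = 80

80.0000


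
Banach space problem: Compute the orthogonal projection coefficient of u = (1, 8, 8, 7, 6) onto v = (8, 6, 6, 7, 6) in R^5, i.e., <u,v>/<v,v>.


Computing <u,v> = 1*8 + 8*6 + 8*6 + 7*7 + 6*6 = 189
Computing <v,v> = 8^2 + 6^2 + 6^2 + 7^2 + 6^2 = 221
Projection coefficient = 189/221 = 0.8552

0.8552


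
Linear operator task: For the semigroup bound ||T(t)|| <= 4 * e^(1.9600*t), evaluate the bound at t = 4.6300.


||T(4.6300)|| <= 4 * exp(1.9600 * 4.6300)
= 4 * exp(9.0748)
= 4 * 8732.4391
= 34929.7563

34929.7563


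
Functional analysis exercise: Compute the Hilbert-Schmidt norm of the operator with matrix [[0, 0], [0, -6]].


The Hilbert-Schmidt norm is sqrt(sum of squares of all entries).
Sum of squares = 0^2 + 0^2 + 0^2 + (-6)^2
= 0 + 0 + 0 + 36 = 36
||T||_HS = sqrt(36) = 6.0000

6.0000


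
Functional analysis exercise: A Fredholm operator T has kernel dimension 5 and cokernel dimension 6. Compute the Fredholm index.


The Fredholm index is defined as ind(T) = dim(ker T) - dim(coker T)
= 5 - 6
= -1

-1


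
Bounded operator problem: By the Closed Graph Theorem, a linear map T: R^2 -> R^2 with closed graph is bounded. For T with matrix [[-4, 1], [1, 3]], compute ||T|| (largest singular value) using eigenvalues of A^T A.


A^T A = [[17, -1], [-1, 10]]
trace(A^T A) = 27, det(A^T A) = 169
discriminant = 27^2 - 4*169 = 53
Largest eigenvalue of A^T A = (trace + sqrt(disc))/2 = 17.1401
||T|| = sqrt(17.1401) = 4.1401

4.1401


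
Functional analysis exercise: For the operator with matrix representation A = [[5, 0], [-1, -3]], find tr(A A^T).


trace(A * A^T) = sum of squares of all entries
= 5^2 + 0^2 + (-1)^2 + (-3)^2
= 25 + 0 + 1 + 9
= 35

35


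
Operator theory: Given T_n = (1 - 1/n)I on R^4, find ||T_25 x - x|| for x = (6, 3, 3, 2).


T_25 x - x = (1 - 1/25)x - x = -x/25
||x|| = sqrt(58) = 7.6158
||T_25 x - x|| = ||x||/25 = 7.6158/25 = 0.3046

0.3046


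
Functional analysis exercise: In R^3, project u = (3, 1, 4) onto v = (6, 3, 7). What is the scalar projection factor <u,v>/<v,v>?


Computing <u,v> = 3*6 + 1*3 + 4*7 = 49
Computing <v,v> = 6^2 + 3^2 + 7^2 = 94
Projection coefficient = 49/94 = 0.5213

0.5213


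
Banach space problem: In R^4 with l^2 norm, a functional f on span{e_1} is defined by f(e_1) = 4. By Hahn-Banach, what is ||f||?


The norm of f is given by ||f|| = sup_{||x||=1} |f(x)|.
On span{e_1}, ||e_1|| = 1, so ||f|| = |f(e_1)| / ||e_1||
= |4| / 1 = 4.0000

4.0000


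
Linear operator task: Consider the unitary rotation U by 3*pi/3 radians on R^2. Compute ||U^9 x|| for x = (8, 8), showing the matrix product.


U is a rotation by theta = 3*pi/3
U^9 = rotation by 9*theta = 27*pi/3 = 3*pi/3 (mod 2*pi)
cos(3*pi/3) = -1.0000, sin(3*pi/3) = 0.0000
U^9 x = (-1.0000 * 8 - 0.0000 * 8, 0.0000 * 8 + -1.0000 * 8)
= (-8.0000, -8.0000)
||U^9 x|| = sqrt((-8.0000)^2 + (-8.0000)^2) = sqrt(128.0000) = 11.3137

11.3137


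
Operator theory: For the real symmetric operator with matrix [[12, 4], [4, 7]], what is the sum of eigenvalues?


For a self-adjoint (symmetric) matrix, the eigenvalues are real.
The sum of eigenvalues equals the trace of the matrix.
trace = 12 + 7 = 19

19


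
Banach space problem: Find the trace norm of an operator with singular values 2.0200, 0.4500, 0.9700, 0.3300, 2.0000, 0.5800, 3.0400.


The nuclear norm is the sum of all singular values.
||T||_1 = 2.0200 + 0.4500 + 0.9700 + 0.3300 + 2.0000 + 0.5800 + 3.0400
= 9.3900

9.3900


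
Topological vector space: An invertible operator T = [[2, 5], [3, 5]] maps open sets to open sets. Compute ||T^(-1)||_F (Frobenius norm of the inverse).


det(T) = 2*5 - 5*3 = -5
T^(-1) = (1/-5) * [[5, -5], [-3, 2]] = [[-1.0000, 1.0000], [0.6000, -0.4000]]
||T^(-1)||_F^2 = (-1.0000)^2 + 1.0000^2 + 0.6000^2 + (-0.4000)^2 = 2.5200
||T^(-1)||_F = sqrt(2.5200) = 1.5875

1.5875


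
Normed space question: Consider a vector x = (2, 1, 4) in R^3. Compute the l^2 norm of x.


The l^2 norm = (sum |x_i|^2)^(1/2)
Sum of 2th powers = 4 + 1 + 16 = 21
||x||_2 = (21)^(1/2) = 4.5826

4.5826


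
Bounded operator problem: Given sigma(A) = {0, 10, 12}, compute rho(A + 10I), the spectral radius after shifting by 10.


Spectrum of A + 10I = {10, 20, 22}
Spectral radius = max |lambda| over the shifted spectrum
= max(10, 20, 22) = 22

22


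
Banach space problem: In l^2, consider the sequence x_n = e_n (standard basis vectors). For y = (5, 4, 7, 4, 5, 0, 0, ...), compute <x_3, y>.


x_3 = e_3 is the standard basis vector with 1 in position 3.
<x_3, y> = y_3 = 7
As n -> infinity, <x_n, y> -> 0, confirming weak convergence of (x_n) to 0.

7


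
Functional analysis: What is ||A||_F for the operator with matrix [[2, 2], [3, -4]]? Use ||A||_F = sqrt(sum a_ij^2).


||A||_F^2 = sum a_ij^2
= 2^2 + 2^2 + 3^2 + (-4)^2
= 4 + 4 + 9 + 16 = 33
||A||_F = sqrt(33) = 5.7446

5.7446


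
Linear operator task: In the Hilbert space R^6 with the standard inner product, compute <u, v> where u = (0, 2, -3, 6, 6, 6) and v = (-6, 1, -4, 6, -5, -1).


Computing the standard inner product <u, v> = sum u_i * v_i
= 0*-6 + 2*1 + -3*-4 + 6*6 + 6*-5 + 6*-1
= 0 + 2 + 12 + 36 + -30 + -6
= 14

14


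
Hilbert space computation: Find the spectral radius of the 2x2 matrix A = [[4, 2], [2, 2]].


For a 2x2 matrix, eigenvalues satisfy lambda^2 - (trace)*lambda + det = 0
trace = 4 + 2 = 6
det = 4*2 - 2*2 = 4
discriminant = 6^2 - 4*(4) = 20
spectral radius = max |eigenvalue| = 5.2361

5.2361


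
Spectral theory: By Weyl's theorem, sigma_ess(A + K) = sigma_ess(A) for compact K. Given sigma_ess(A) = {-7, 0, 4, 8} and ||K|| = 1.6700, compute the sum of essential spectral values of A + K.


By Weyl's theorem, the essential spectrum is invariant under compact perturbations.
sigma_ess(A + K) = sigma_ess(A) = {-7, 0, 4, 8}
Sum = -7 + 0 + 4 + 8 = 5

5


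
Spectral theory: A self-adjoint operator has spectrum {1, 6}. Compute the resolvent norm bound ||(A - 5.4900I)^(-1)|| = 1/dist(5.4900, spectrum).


dist(5.4900, {1, 6}) = min(|5.4900 - 1|, |5.4900 - 6|)
= min(4.4900, 0.5100) = 0.5100
Resolvent bound = 1/0.5100 = 1.9608

1.9608


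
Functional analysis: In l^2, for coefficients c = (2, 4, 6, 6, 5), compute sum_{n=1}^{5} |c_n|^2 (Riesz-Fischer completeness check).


sum |c_n|^2 = 2^2 + 4^2 + 6^2 + 6^2 + 5^2
= 4 + 16 + 36 + 36 + 25
= 117

117


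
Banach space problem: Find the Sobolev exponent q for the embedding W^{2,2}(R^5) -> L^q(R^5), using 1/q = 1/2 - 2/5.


Using the Sobolev embedding formula: 1/q = 1/p - k/n
1/q = 1/2 - 2/5 = 1/10
q = 1/(1/10) = 10

10.0000


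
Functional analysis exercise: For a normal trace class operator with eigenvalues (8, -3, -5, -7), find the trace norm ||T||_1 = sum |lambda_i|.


For a normal operator, singular values equal |eigenvalues|.
Trace norm = sum |lambda_i| = 8 + 3 + 5 + 7
= 23

23


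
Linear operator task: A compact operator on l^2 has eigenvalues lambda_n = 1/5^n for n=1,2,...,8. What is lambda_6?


The eigenvalue formula gives lambda_6 = 1/5^6
= 1/15625
= 6.4000e-05

6.4000e-05


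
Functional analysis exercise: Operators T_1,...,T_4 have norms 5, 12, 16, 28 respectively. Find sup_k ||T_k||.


By the Uniform Boundedness Principle, the supremum of norms is finite.
sup_k ||T_k|| = max(5, 12, 16, 28) = 28

28


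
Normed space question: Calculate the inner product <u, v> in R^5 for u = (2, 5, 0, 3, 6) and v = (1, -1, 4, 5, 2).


Computing the standard inner product <u, v> = sum u_i * v_i
= 2*1 + 5*-1 + 0*4 + 3*5 + 6*2
= 2 + -5 + 0 + 15 + 12
= 24

24


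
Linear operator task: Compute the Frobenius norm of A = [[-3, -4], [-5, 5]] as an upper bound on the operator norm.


||A||_F^2 = sum a_ij^2
= (-3)^2 + (-4)^2 + (-5)^2 + 5^2
= 9 + 16 + 25 + 25 = 75
||A||_F = sqrt(75) = 8.6603

8.6603


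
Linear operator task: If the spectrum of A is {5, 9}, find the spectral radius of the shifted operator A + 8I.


Spectrum of A + 8I = {13, 17}
Spectral radius = max |lambda| over the shifted spectrum
= max(13, 17) = 17

17


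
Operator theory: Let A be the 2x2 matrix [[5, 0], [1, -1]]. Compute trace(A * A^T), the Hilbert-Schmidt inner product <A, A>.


trace(A * A^T) = sum of squares of all entries
= 5^2 + 0^2 + 1^2 + (-1)^2
= 25 + 0 + 1 + 1
= 27

27


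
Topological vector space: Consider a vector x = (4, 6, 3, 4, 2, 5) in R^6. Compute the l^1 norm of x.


The l^1 norm equals the sum of absolute values of all components.
||x||_1 = 4 + 6 + 3 + 4 + 2 + 5
= 24

24.0000


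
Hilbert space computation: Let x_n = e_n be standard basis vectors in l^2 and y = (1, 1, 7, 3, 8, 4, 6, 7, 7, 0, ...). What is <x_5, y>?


x_5 = e_5 is the standard basis vector with 1 in position 5.
<x_5, y> = y_5 = 8
As n -> infinity, <x_n, y> -> 0, confirming weak convergence of (x_n) to 0.

8


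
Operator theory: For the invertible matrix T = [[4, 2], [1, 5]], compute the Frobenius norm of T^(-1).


det(T) = 4*5 - 2*1 = 18
T^(-1) = (1/18) * [[5, -2], [-1, 4]] = [[0.2778, -0.1111], [-0.0556, 0.2222]]
||T^(-1)||_F^2 = 0.2778^2 + (-0.1111)^2 + (-0.0556)^2 + 0.2222^2 = 0.1420
||T^(-1)||_F = sqrt(0.1420) = 0.3768

0.3768


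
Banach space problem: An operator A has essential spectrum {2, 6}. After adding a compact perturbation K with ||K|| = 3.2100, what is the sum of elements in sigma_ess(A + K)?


By Weyl's theorem, the essential spectrum is invariant under compact perturbations.
sigma_ess(A + K) = sigma_ess(A) = {2, 6}
Sum = 2 + 6 = 8

8


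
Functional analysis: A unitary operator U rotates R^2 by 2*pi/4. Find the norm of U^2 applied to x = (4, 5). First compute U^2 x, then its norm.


U is a rotation by theta = 2*pi/4
U^2 = rotation by 2*theta = 4*pi/4
cos(4*pi/4) = -1.0000, sin(4*pi/4) = 0.0000
U^2 x = (-1.0000 * 4 - 0.0000 * 5, 0.0000 * 4 + -1.0000 * 5)
= (-4.0000, -5.0000)
||U^2 x|| = sqrt((-4.0000)^2 + (-5.0000)^2) = sqrt(41.0000) = 6.4031

6.4031


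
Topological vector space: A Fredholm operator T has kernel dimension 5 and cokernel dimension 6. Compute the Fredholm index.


The Fredholm index is defined as ind(T) = dim(ker T) - dim(coker T)
= 5 - 6
= -1

-1


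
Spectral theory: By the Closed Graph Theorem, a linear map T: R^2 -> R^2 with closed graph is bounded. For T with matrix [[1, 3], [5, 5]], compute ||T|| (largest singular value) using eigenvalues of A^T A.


A^T A = [[26, 28], [28, 34]]
trace(A^T A) = 60, det(A^T A) = 100
discriminant = 60^2 - 4*100 = 3200
Largest eigenvalue of A^T A = (trace + sqrt(disc))/2 = 58.2843
||T|| = sqrt(58.2843) = 7.6344

7.6344


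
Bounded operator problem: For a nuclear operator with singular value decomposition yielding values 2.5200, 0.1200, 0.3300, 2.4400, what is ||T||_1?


The nuclear norm is the sum of all singular values.
||T||_1 = 2.5200 + 0.1200 + 0.3300 + 2.4400
= 5.4100

5.4100


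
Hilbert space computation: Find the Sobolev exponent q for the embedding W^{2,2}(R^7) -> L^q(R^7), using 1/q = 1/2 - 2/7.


Using the Sobolev embedding formula: 1/q = 1/p - k/n
1/q = 1/2 - 2/7 = 3/14
q = 1/(3/14) = 14/3 = 4.6667

4.6667


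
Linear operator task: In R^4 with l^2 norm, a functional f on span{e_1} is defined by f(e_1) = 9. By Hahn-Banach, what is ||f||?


The norm of f is given by ||f|| = sup_{||x||=1} |f(x)|.
On span{e_1}, ||e_1|| = 1, so ||f|| = |f(e_1)| / ||e_1||
= |9| / 1 = 9.0000

9.0000


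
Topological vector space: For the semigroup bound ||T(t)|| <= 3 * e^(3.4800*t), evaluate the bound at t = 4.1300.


||T(4.1300)|| <= 3 * exp(3.4800 * 4.1300)
= 3 * exp(14.3724)
= 3 * 1.7452e+06
= 5.2357e+06

5.2357e+06


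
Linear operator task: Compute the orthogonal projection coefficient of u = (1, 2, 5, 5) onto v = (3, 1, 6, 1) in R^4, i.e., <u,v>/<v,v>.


Computing <u,v> = 1*3 + 2*1 + 5*6 + 5*1 = 40
Computing <v,v> = 3^2 + 1^2 + 6^2 + 1^2 = 47
Projection coefficient = 40/47 = 0.8511

0.8511


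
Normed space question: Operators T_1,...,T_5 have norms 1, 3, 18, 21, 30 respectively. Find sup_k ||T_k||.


By the Uniform Boundedness Principle, the supremum of norms is finite.
sup_k ||T_k|| = max(1, 3, 18, 21, 30) = 30

30


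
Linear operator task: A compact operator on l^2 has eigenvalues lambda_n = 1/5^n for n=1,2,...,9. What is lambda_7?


The eigenvalue formula gives lambda_7 = 1/5^7
= 1/78125
= 1.2800e-05

1.2800e-05


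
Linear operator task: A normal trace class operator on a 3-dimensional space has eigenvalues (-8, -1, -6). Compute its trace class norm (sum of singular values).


For a normal operator, singular values equal |eigenvalues|.
Trace norm = sum |lambda_i| = 8 + 1 + 6
= 15

15


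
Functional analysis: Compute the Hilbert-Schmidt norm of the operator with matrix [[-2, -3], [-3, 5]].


The Hilbert-Schmidt norm is sqrt(sum of squares of all entries).
Sum of squares = (-2)^2 + (-3)^2 + (-3)^2 + 5^2
= 4 + 9 + 9 + 25 = 47
||T||_HS = sqrt(47) = 6.8557

6.8557


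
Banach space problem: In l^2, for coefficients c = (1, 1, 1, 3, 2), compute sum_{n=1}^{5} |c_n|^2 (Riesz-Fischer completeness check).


sum |c_n|^2 = 1^2 + 1^2 + 1^2 + 3^2 + 2^2
= 1 + 1 + 1 + 9 + 4
= 16

16


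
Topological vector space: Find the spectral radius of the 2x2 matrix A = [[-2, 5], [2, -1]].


For a 2x2 matrix, eigenvalues satisfy lambda^2 - (trace)*lambda + det = 0
trace = -2 + -1 = -3
det = -2*-1 - 5*2 = -8
discriminant = (-3)^2 - 4*(-8) = 41
spectral radius = max |eigenvalue| = 4.7016

4.7016


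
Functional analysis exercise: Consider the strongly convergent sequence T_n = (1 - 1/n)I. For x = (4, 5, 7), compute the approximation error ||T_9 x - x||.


T_9 x - x = (1 - 1/9)x - x = -x/9
||x|| = sqrt(90) = 9.4868
||T_9 x - x|| = ||x||/9 = 9.4868/9 = 1.0541

1.0541


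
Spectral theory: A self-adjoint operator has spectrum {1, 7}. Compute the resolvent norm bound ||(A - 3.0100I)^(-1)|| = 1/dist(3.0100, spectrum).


dist(3.0100, {1, 7}) = min(|3.0100 - 1|, |3.0100 - 7|)
= min(2.0100, 3.9900) = 2.0100
Resolvent bound = 1/2.0100 = 0.4975

0.4975


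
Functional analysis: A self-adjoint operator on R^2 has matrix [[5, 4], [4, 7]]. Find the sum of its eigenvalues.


For a self-adjoint (symmetric) matrix, the eigenvalues are real.
The sum of eigenvalues equals the trace of the matrix.
trace = 5 + 7 = 12

12


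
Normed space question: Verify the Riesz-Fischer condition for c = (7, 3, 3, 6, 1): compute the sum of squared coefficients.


sum |c_n|^2 = 7^2 + 3^2 + 3^2 + 6^2 + 1^2
= 49 + 9 + 9 + 36 + 1
= 104

104


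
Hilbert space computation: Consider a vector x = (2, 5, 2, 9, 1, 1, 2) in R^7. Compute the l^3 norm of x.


The l^3 norm = (sum |x_i|^3)^(1/3)
Sum of 3th powers = 8 + 125 + 8 + 729 + 1 + 1 + 8 = 880
||x||_3 = (880)^(1/3) = 9.5828

9.5828


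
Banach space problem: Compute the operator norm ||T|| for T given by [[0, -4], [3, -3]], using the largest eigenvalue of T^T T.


A^T A = [[9, -9], [-9, 25]]
trace(A^T A) = 34, det(A^T A) = 144
discriminant = 34^2 - 4*144 = 580
Largest eigenvalue of A^T A = (trace + sqrt(disc))/2 = 29.0416
||T|| = sqrt(29.0416) = 5.3890

5.3890


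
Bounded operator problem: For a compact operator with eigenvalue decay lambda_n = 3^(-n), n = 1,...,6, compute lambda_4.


The eigenvalue formula gives lambda_4 = 1/3^4
= 1/81
= 0.0123

0.0123


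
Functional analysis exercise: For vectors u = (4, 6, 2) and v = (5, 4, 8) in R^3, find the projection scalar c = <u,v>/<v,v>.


Computing <u,v> = 4*5 + 6*4 + 2*8 = 60
Computing <v,v> = 5^2 + 4^2 + 8^2 = 105
Projection coefficient = 60/105 = 0.5714

0.5714


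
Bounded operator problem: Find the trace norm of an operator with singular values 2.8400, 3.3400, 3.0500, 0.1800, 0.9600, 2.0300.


The nuclear norm is the sum of all singular values.
||T||_1 = 2.8400 + 3.3400 + 3.0500 + 0.1800 + 0.9600 + 2.0300
= 12.4000

12.4000


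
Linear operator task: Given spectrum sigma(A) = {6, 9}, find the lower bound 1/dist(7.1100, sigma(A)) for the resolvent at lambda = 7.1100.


dist(7.1100, {6, 9}) = min(|7.1100 - 6|, |7.1100 - 9|)
= min(1.1100, 1.8900) = 1.1100
Resolvent bound = 1/1.1100 = 0.9009

0.9009


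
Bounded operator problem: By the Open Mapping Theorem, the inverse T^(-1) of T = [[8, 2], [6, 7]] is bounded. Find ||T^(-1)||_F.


det(T) = 8*7 - 2*6 = 44
T^(-1) = (1/44) * [[7, -2], [-6, 8]] = [[0.1591, -0.0455], [-0.1364, 0.1818]]
||T^(-1)||_F^2 = 0.1591^2 + (-0.0455)^2 + (-0.1364)^2 + 0.1818^2 = 0.0790
||T^(-1)||_F = sqrt(0.0790) = 0.2811

0.2811


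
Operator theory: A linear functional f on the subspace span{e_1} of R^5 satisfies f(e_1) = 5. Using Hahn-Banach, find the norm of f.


The norm of f is given by ||f|| = sup_{||x||=1} |f(x)|.
On span{e_1}, ||e_1|| = 1, so ||f|| = |f(e_1)| / ||e_1||
= |5| / 1 = 5.0000

5.0000


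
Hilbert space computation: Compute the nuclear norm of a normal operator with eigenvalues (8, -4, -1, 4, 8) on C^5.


For a normal operator, singular values equal |eigenvalues|.
Trace norm = sum |lambda_i| = 8 + 4 + 1 + 4 + 8
= 25

25


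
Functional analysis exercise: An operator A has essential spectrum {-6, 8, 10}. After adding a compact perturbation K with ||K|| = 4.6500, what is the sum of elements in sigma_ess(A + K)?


By Weyl's theorem, the essential spectrum is invariant under compact perturbations.
sigma_ess(A + K) = sigma_ess(A) = {-6, 8, 10}
Sum = -6 + 8 + 10 = 12

12


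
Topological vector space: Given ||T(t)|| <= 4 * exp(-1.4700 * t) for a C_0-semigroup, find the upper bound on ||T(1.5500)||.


||T(1.5500)|| <= 4 * exp(-1.4700 * 1.5500)
= 4 * exp(-2.2785)
= 4 * 0.1024
= 0.4098

0.4098


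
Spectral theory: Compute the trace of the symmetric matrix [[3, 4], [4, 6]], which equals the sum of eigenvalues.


For a self-adjoint (symmetric) matrix, the eigenvalues are real.
The sum of eigenvalues equals the trace of the matrix.
trace = 3 + 6 = 9

9


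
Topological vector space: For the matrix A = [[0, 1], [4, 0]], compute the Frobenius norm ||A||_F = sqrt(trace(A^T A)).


||A||_F^2 = sum a_ij^2
= 0^2 + 1^2 + 4^2 + 0^2
= 0 + 1 + 16 + 0 = 17
||A||_F = sqrt(17) = 4.1231

4.1231


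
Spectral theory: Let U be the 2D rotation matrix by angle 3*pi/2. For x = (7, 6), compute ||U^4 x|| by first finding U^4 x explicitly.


U is a rotation by theta = 3*pi/2
U^4 = rotation by 4*theta = 12*pi/2 = 0*pi/2 (mod 2*pi)
cos(0*pi/2) = 1.0000, sin(0*pi/2) = 0.0000
U^4 x = (1.0000 * 7 - 0.0000 * 6, 0.0000 * 7 + 1.0000 * 6)
= (7.0000, 6.0000)
||U^4 x|| = sqrt(7.0000^2 + 6.0000^2) = sqrt(85.0000) = 9.2195

9.2195


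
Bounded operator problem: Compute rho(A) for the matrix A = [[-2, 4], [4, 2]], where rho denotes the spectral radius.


For a 2x2 matrix, eigenvalues satisfy lambda^2 - (trace)*lambda + det = 0
trace = -2 + 2 = 0
det = -2*2 - 4*4 = -20
discriminant = 0^2 - 4*(-20) = 80
spectral radius = max |eigenvalue| = 4.4721

4.4721


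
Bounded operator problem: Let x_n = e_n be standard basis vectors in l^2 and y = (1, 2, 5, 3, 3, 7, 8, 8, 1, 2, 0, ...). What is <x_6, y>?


x_6 = e_6 is the standard basis vector with 1 in position 6.
<x_6, y> = y_6 = 7
As n -> infinity, <x_n, y> -> 0, confirming weak convergence of (x_n) to 0.

7


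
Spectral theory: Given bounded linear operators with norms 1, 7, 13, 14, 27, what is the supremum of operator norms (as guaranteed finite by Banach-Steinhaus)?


By the Uniform Boundedness Principle, the supremum of norms is finite.
sup_k ||T_k|| = max(1, 7, 13, 14, 27) = 27

27


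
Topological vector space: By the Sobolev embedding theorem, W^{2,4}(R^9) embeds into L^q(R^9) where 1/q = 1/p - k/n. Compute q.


Using the Sobolev embedding formula: 1/q = 1/p - k/n
1/q = 1/4 - 2/9 = 1/36
q = 1/(1/36) = 36

36.0000


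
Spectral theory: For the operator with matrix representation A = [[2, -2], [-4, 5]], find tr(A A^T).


trace(A * A^T) = sum of squares of all entries
= 2^2 + (-2)^2 + (-4)^2 + 5^2
= 4 + 4 + 16 + 25
= 49

49
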